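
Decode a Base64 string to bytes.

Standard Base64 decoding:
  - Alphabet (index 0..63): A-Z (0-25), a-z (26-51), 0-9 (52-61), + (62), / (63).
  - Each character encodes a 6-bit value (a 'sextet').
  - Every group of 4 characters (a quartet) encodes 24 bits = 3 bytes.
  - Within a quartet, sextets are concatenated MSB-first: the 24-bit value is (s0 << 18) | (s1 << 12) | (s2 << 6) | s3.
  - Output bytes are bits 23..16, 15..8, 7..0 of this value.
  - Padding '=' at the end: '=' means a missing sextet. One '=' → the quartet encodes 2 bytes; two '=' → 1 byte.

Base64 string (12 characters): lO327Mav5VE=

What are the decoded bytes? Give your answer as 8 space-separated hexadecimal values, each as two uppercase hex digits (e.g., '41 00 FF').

After char 0 ('l'=37): chars_in_quartet=1 acc=0x25 bytes_emitted=0
After char 1 ('O'=14): chars_in_quartet=2 acc=0x94E bytes_emitted=0
After char 2 ('3'=55): chars_in_quartet=3 acc=0x253B7 bytes_emitted=0
After char 3 ('2'=54): chars_in_quartet=4 acc=0x94EDF6 -> emit 94 ED F6, reset; bytes_emitted=3
After char 4 ('7'=59): chars_in_quartet=1 acc=0x3B bytes_emitted=3
After char 5 ('M'=12): chars_in_quartet=2 acc=0xECC bytes_emitted=3
After char 6 ('a'=26): chars_in_quartet=3 acc=0x3B31A bytes_emitted=3
After char 7 ('v'=47): chars_in_quartet=4 acc=0xECC6AF -> emit EC C6 AF, reset; bytes_emitted=6
After char 8 ('5'=57): chars_in_quartet=1 acc=0x39 bytes_emitted=6
After char 9 ('V'=21): chars_in_quartet=2 acc=0xE55 bytes_emitted=6
After char 10 ('E'=4): chars_in_quartet=3 acc=0x39544 bytes_emitted=6
Padding '=': partial quartet acc=0x39544 -> emit E5 51; bytes_emitted=8

Answer: 94 ED F6 EC C6 AF E5 51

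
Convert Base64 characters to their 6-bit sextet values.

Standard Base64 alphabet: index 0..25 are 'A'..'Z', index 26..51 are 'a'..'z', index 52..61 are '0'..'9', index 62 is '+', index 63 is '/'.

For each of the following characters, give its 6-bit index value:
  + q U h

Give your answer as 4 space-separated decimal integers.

Answer: 62 42 20 33

Derivation:
'+': index 62
'q': a..z range, 26 + ord('q') − ord('a') = 42
'U': A..Z range, ord('U') − ord('A') = 20
'h': a..z range, 26 + ord('h') − ord('a') = 33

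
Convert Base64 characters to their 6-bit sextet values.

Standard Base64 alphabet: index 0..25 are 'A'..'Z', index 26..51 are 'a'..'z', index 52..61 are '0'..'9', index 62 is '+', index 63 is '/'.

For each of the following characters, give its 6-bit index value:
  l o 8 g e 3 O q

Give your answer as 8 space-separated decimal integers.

Answer: 37 40 60 32 30 55 14 42

Derivation:
'l': a..z range, 26 + ord('l') − ord('a') = 37
'o': a..z range, 26 + ord('o') − ord('a') = 40
'8': 0..9 range, 52 + ord('8') − ord('0') = 60
'g': a..z range, 26 + ord('g') − ord('a') = 32
'e': a..z range, 26 + ord('e') − ord('a') = 30
'3': 0..9 range, 52 + ord('3') − ord('0') = 55
'O': A..Z range, ord('O') − ord('A') = 14
'q': a..z range, 26 + ord('q') − ord('a') = 42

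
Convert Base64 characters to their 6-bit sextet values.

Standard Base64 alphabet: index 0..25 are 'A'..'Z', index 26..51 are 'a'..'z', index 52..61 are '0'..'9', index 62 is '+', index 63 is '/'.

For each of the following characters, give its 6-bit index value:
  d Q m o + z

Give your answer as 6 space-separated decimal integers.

'd': a..z range, 26 + ord('d') − ord('a') = 29
'Q': A..Z range, ord('Q') − ord('A') = 16
'm': a..z range, 26 + ord('m') − ord('a') = 38
'o': a..z range, 26 + ord('o') − ord('a') = 40
'+': index 62
'z': a..z range, 26 + ord('z') − ord('a') = 51

Answer: 29 16 38 40 62 51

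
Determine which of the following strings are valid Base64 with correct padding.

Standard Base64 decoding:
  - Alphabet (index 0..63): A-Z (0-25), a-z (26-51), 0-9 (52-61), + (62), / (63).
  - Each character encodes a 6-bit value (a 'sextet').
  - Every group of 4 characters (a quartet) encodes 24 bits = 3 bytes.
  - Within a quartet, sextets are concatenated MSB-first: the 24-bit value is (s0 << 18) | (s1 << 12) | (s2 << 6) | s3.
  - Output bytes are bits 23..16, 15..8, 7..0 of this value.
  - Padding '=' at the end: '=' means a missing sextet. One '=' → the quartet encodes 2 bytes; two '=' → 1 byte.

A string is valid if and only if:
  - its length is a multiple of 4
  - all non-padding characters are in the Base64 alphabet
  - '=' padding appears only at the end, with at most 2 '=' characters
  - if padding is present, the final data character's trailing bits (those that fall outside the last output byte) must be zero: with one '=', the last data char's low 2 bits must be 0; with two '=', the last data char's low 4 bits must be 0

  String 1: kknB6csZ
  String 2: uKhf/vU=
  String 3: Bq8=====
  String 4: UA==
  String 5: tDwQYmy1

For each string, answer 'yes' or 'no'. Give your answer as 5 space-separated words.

Answer: yes yes no yes yes

Derivation:
String 1: 'kknB6csZ' → valid
String 2: 'uKhf/vU=' → valid
String 3: 'Bq8=====' → invalid (5 pad chars (max 2))
String 4: 'UA==' → valid
String 5: 'tDwQYmy1' → valid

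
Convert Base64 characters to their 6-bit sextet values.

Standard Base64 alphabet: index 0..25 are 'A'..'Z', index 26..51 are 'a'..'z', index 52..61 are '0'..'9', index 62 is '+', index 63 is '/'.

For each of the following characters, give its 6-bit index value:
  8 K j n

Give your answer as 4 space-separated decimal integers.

Answer: 60 10 35 39

Derivation:
'8': 0..9 range, 52 + ord('8') − ord('0') = 60
'K': A..Z range, ord('K') − ord('A') = 10
'j': a..z range, 26 + ord('j') − ord('a') = 35
'n': a..z range, 26 + ord('n') − ord('a') = 39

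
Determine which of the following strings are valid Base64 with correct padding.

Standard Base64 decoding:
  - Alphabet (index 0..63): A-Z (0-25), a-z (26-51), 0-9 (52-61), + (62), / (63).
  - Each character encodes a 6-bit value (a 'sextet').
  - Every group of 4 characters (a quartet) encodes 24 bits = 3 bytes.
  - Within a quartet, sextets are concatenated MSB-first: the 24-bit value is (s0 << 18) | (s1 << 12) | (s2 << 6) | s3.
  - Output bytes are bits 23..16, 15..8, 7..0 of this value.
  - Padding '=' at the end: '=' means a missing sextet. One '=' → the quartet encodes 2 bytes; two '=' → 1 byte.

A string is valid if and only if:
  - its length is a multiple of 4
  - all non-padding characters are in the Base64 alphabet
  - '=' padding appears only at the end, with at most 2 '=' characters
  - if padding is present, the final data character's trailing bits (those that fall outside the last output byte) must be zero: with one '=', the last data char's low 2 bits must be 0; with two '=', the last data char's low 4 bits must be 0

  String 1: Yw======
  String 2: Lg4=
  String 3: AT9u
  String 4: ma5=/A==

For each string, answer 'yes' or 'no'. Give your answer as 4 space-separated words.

Answer: no yes yes no

Derivation:
String 1: 'Yw======' → invalid (6 pad chars (max 2))
String 2: 'Lg4=' → valid
String 3: 'AT9u' → valid
String 4: 'ma5=/A==' → invalid (bad char(s): ['=']; '=' in middle)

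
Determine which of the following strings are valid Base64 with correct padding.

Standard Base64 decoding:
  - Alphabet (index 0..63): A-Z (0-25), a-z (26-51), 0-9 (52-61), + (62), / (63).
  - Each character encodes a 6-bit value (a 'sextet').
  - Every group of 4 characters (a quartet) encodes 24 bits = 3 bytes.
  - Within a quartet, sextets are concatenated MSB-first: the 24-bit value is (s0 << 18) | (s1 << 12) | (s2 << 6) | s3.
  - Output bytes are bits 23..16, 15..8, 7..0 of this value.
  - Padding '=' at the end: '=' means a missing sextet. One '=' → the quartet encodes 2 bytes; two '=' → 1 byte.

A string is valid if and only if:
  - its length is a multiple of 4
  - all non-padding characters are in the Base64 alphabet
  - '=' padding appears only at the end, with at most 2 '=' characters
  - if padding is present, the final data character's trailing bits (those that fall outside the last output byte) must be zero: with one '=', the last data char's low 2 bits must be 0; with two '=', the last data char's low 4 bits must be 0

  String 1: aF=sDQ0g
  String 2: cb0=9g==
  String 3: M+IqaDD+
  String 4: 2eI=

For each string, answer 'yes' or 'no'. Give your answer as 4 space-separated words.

String 1: 'aF=sDQ0g' → invalid (bad char(s): ['=']; '=' in middle)
String 2: 'cb0=9g==' → invalid (bad char(s): ['=']; '=' in middle)
String 3: 'M+IqaDD+' → valid
String 4: '2eI=' → valid

Answer: no no yes yes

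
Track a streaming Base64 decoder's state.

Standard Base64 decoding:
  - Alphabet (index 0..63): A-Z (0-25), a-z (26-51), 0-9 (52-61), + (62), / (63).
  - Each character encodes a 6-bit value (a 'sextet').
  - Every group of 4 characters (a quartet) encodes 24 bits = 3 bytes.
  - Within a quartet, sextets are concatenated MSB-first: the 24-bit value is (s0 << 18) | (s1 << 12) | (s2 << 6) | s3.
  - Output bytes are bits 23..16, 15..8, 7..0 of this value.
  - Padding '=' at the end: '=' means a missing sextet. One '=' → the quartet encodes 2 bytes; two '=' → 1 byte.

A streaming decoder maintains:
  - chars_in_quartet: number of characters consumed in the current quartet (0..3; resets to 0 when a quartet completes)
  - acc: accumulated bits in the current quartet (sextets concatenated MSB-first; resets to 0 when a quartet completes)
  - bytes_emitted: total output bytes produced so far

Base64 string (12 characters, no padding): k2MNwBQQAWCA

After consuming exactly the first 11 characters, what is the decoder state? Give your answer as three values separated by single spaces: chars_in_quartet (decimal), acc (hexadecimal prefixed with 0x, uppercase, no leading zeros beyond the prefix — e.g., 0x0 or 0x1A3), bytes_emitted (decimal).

Answer: 3 0x582 6

Derivation:
After char 0 ('k'=36): chars_in_quartet=1 acc=0x24 bytes_emitted=0
After char 1 ('2'=54): chars_in_quartet=2 acc=0x936 bytes_emitted=0
After char 2 ('M'=12): chars_in_quartet=3 acc=0x24D8C bytes_emitted=0
After char 3 ('N'=13): chars_in_quartet=4 acc=0x93630D -> emit 93 63 0D, reset; bytes_emitted=3
After char 4 ('w'=48): chars_in_quartet=1 acc=0x30 bytes_emitted=3
After char 5 ('B'=1): chars_in_quartet=2 acc=0xC01 bytes_emitted=3
After char 6 ('Q'=16): chars_in_quartet=3 acc=0x30050 bytes_emitted=3
After char 7 ('Q'=16): chars_in_quartet=4 acc=0xC01410 -> emit C0 14 10, reset; bytes_emitted=6
After char 8 ('A'=0): chars_in_quartet=1 acc=0x0 bytes_emitted=6
After char 9 ('W'=22): chars_in_quartet=2 acc=0x16 bytes_emitted=6
After char 10 ('C'=2): chars_in_quartet=3 acc=0x582 bytes_emitted=6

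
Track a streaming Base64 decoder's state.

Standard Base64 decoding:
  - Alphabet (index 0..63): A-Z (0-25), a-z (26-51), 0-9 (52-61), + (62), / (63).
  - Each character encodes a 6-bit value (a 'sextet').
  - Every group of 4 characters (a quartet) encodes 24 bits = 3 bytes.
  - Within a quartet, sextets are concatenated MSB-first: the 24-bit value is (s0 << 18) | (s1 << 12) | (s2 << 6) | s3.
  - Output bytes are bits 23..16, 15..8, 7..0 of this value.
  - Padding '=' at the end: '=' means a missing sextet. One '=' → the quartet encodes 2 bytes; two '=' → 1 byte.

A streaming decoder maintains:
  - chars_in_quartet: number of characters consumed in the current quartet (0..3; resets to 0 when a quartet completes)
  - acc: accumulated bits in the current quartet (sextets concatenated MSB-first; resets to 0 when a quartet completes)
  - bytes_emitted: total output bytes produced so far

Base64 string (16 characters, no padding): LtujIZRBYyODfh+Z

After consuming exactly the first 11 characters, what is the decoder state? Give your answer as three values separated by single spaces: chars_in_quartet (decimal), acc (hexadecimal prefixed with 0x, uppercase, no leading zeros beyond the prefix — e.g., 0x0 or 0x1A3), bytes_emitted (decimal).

After char 0 ('L'=11): chars_in_quartet=1 acc=0xB bytes_emitted=0
After char 1 ('t'=45): chars_in_quartet=2 acc=0x2ED bytes_emitted=0
After char 2 ('u'=46): chars_in_quartet=3 acc=0xBB6E bytes_emitted=0
After char 3 ('j'=35): chars_in_quartet=4 acc=0x2EDBA3 -> emit 2E DB A3, reset; bytes_emitted=3
After char 4 ('I'=8): chars_in_quartet=1 acc=0x8 bytes_emitted=3
After char 5 ('Z'=25): chars_in_quartet=2 acc=0x219 bytes_emitted=3
After char 6 ('R'=17): chars_in_quartet=3 acc=0x8651 bytes_emitted=3
After char 7 ('B'=1): chars_in_quartet=4 acc=0x219441 -> emit 21 94 41, reset; bytes_emitted=6
After char 8 ('Y'=24): chars_in_quartet=1 acc=0x18 bytes_emitted=6
After char 9 ('y'=50): chars_in_quartet=2 acc=0x632 bytes_emitted=6
After char 10 ('O'=14): chars_in_quartet=3 acc=0x18C8E bytes_emitted=6

Answer: 3 0x18C8E 6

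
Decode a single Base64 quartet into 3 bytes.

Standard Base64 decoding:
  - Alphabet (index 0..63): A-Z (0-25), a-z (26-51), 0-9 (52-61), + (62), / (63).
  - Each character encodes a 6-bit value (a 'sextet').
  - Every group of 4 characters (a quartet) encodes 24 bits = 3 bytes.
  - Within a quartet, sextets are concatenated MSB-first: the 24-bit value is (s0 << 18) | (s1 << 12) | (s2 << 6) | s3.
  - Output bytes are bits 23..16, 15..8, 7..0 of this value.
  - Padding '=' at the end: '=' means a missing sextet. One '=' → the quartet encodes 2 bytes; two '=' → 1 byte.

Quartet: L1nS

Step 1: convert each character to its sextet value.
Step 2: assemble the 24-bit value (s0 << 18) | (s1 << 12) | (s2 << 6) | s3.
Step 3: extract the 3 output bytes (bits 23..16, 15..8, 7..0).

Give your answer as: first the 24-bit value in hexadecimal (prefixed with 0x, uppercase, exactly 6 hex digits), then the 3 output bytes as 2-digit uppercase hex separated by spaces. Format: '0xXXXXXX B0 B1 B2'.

Sextets: L=11, 1=53, n=39, S=18
24-bit: (11<<18) | (53<<12) | (39<<6) | 18
      = 0x2C0000 | 0x035000 | 0x0009C0 | 0x000012
      = 0x2F59D2
Bytes: (v>>16)&0xFF=2F, (v>>8)&0xFF=59, v&0xFF=D2

Answer: 0x2F59D2 2F 59 D2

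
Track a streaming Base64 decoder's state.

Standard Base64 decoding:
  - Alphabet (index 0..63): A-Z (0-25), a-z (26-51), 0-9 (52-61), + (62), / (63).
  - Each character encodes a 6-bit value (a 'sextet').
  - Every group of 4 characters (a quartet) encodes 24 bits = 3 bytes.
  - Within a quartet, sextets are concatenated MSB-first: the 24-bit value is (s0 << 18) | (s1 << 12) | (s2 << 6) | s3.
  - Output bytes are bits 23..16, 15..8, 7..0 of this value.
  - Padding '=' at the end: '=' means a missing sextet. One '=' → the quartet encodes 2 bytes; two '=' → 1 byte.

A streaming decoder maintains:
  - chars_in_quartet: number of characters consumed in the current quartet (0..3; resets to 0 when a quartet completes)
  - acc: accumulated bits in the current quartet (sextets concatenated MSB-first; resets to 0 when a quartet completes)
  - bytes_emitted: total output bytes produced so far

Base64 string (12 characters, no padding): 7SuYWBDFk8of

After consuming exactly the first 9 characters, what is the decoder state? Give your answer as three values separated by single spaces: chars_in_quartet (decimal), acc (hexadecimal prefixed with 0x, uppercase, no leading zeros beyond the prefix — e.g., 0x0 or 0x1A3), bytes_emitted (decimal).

Answer: 1 0x24 6

Derivation:
After char 0 ('7'=59): chars_in_quartet=1 acc=0x3B bytes_emitted=0
After char 1 ('S'=18): chars_in_quartet=2 acc=0xED2 bytes_emitted=0
After char 2 ('u'=46): chars_in_quartet=3 acc=0x3B4AE bytes_emitted=0
After char 3 ('Y'=24): chars_in_quartet=4 acc=0xED2B98 -> emit ED 2B 98, reset; bytes_emitted=3
After char 4 ('W'=22): chars_in_quartet=1 acc=0x16 bytes_emitted=3
After char 5 ('B'=1): chars_in_quartet=2 acc=0x581 bytes_emitted=3
After char 6 ('D'=3): chars_in_quartet=3 acc=0x16043 bytes_emitted=3
After char 7 ('F'=5): chars_in_quartet=4 acc=0x5810C5 -> emit 58 10 C5, reset; bytes_emitted=6
After char 8 ('k'=36): chars_in_quartet=1 acc=0x24 bytes_emitted=6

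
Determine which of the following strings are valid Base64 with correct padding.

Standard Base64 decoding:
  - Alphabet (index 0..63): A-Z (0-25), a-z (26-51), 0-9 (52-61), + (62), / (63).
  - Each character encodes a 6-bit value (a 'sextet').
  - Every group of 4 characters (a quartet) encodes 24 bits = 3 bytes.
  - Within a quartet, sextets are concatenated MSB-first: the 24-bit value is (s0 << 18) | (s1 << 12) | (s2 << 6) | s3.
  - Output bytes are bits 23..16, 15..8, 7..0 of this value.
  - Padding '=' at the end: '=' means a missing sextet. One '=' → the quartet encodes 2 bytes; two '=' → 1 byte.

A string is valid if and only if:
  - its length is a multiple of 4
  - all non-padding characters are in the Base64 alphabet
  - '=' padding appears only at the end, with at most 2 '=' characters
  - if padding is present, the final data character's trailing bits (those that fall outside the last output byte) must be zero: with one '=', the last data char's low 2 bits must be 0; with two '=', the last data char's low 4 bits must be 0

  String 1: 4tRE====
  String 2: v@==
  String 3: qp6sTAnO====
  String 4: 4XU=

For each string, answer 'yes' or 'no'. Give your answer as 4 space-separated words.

String 1: '4tRE====' → invalid (4 pad chars (max 2))
String 2: 'v@==' → invalid (bad char(s): ['@'])
String 3: 'qp6sTAnO====' → invalid (4 pad chars (max 2))
String 4: '4XU=' → valid

Answer: no no no yes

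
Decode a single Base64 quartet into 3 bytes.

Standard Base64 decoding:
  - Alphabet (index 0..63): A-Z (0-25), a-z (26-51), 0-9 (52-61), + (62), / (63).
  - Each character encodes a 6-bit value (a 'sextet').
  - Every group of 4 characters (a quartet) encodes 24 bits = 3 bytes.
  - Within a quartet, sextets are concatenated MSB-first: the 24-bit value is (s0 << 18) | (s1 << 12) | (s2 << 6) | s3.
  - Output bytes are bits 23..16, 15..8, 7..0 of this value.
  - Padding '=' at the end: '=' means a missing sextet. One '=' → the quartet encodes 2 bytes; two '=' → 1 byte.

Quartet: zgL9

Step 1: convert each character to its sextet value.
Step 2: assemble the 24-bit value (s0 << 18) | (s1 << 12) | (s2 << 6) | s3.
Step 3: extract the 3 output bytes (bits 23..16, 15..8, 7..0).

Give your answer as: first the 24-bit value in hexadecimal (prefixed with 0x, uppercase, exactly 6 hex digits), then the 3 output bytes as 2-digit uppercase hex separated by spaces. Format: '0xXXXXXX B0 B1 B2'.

Answer: 0xCE02FD CE 02 FD

Derivation:
Sextets: z=51, g=32, L=11, 9=61
24-bit: (51<<18) | (32<<12) | (11<<6) | 61
      = 0xCC0000 | 0x020000 | 0x0002C0 | 0x00003D
      = 0xCE02FD
Bytes: (v>>16)&0xFF=CE, (v>>8)&0xFF=02, v&0xFF=FD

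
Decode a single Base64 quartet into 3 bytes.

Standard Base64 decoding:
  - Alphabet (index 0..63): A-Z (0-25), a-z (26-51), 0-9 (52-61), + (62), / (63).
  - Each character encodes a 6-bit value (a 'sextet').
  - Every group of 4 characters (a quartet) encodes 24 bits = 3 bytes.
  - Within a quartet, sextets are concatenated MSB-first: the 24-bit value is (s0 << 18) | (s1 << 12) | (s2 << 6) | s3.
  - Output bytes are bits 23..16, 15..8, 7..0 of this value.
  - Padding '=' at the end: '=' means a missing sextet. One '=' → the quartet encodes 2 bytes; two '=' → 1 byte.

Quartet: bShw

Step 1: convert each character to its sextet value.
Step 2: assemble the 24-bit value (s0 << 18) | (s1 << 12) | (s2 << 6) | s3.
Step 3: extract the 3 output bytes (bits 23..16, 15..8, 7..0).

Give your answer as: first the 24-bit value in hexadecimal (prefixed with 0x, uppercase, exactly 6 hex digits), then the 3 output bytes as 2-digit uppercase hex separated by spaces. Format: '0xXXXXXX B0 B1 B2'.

Sextets: b=27, S=18, h=33, w=48
24-bit: (27<<18) | (18<<12) | (33<<6) | 48
      = 0x6C0000 | 0x012000 | 0x000840 | 0x000030
      = 0x6D2870
Bytes: (v>>16)&0xFF=6D, (v>>8)&0xFF=28, v&0xFF=70

Answer: 0x6D2870 6D 28 70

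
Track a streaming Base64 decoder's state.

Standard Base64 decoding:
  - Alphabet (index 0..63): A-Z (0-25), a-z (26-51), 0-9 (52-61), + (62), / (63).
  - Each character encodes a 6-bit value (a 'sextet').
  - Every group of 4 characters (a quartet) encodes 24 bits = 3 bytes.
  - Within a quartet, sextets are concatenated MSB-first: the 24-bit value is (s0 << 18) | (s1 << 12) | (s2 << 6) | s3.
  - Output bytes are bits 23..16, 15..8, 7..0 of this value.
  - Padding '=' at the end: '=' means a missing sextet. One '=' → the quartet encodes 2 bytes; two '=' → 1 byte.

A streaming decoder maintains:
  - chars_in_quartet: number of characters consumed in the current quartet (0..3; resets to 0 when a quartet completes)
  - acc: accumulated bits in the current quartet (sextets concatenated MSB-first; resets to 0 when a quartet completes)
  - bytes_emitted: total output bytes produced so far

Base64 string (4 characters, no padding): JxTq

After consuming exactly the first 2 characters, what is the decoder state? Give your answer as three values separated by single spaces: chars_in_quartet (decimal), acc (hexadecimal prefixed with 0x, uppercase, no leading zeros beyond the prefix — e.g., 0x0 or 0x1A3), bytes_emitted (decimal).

Answer: 2 0x271 0

Derivation:
After char 0 ('J'=9): chars_in_quartet=1 acc=0x9 bytes_emitted=0
After char 1 ('x'=49): chars_in_quartet=2 acc=0x271 bytes_emitted=0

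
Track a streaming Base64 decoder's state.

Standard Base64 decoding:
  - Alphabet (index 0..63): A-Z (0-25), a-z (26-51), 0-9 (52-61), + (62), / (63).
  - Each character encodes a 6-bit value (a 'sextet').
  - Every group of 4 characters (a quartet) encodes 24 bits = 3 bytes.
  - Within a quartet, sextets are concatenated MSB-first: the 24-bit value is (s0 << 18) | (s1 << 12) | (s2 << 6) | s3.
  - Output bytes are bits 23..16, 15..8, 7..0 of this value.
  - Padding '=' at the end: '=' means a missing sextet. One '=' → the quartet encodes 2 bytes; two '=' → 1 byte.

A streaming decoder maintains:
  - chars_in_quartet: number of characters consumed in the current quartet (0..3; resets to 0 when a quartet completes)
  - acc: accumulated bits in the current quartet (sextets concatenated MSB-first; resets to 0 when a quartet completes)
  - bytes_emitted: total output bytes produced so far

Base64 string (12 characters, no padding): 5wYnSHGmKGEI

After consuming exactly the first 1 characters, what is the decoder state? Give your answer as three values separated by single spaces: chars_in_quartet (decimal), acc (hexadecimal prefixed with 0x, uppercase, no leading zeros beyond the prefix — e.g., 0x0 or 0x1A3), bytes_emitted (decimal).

After char 0 ('5'=57): chars_in_quartet=1 acc=0x39 bytes_emitted=0

Answer: 1 0x39 0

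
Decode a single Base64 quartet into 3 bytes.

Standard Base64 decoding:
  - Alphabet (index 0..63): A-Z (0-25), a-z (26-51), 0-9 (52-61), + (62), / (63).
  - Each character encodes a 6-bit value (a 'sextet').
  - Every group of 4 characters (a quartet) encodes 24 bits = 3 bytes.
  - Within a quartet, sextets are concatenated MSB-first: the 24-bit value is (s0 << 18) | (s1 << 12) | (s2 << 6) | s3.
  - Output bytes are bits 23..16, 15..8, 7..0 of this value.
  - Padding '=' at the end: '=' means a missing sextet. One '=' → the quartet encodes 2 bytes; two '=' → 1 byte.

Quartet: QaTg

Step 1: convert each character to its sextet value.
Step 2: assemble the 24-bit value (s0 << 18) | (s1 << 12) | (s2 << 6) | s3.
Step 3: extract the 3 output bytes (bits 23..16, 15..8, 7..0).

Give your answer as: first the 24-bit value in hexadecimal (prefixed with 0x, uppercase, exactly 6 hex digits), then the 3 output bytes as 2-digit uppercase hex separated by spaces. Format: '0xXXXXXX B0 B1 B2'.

Answer: 0x41A4E0 41 A4 E0

Derivation:
Sextets: Q=16, a=26, T=19, g=32
24-bit: (16<<18) | (26<<12) | (19<<6) | 32
      = 0x400000 | 0x01A000 | 0x0004C0 | 0x000020
      = 0x41A4E0
Bytes: (v>>16)&0xFF=41, (v>>8)&0xFF=A4, v&0xFF=E0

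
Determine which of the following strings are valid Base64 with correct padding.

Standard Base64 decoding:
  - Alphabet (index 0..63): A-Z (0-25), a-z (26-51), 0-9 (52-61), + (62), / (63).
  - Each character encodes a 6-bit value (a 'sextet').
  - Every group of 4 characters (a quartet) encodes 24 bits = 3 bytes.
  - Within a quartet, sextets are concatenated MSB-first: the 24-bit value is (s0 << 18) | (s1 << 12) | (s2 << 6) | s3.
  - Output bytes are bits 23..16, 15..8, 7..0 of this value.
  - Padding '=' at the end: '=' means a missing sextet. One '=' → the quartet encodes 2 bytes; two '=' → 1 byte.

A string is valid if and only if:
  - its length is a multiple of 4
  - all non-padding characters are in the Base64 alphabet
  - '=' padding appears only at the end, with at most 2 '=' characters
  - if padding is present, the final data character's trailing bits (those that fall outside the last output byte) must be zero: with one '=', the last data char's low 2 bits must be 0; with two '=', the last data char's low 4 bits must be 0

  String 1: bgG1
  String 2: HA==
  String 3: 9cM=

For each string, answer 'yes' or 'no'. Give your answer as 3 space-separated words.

Answer: yes yes yes

Derivation:
String 1: 'bgG1' → valid
String 2: 'HA==' → valid
String 3: '9cM=' → valid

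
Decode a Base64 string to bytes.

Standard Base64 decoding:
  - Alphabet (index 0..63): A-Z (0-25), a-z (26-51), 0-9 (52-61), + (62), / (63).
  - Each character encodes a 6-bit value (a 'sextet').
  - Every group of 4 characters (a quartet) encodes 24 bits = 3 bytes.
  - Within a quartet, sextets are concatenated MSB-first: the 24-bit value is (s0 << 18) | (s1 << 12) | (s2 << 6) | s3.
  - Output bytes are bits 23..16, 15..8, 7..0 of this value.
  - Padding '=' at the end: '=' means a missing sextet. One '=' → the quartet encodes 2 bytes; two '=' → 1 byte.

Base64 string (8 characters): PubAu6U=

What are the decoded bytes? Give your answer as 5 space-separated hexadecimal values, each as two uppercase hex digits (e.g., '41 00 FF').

Answer: 3E E6 C0 BB A5

Derivation:
After char 0 ('P'=15): chars_in_quartet=1 acc=0xF bytes_emitted=0
After char 1 ('u'=46): chars_in_quartet=2 acc=0x3EE bytes_emitted=0
After char 2 ('b'=27): chars_in_quartet=3 acc=0xFB9B bytes_emitted=0
After char 3 ('A'=0): chars_in_quartet=4 acc=0x3EE6C0 -> emit 3E E6 C0, reset; bytes_emitted=3
After char 4 ('u'=46): chars_in_quartet=1 acc=0x2E bytes_emitted=3
After char 5 ('6'=58): chars_in_quartet=2 acc=0xBBA bytes_emitted=3
After char 6 ('U'=20): chars_in_quartet=3 acc=0x2EE94 bytes_emitted=3
Padding '=': partial quartet acc=0x2EE94 -> emit BB A5; bytes_emitted=5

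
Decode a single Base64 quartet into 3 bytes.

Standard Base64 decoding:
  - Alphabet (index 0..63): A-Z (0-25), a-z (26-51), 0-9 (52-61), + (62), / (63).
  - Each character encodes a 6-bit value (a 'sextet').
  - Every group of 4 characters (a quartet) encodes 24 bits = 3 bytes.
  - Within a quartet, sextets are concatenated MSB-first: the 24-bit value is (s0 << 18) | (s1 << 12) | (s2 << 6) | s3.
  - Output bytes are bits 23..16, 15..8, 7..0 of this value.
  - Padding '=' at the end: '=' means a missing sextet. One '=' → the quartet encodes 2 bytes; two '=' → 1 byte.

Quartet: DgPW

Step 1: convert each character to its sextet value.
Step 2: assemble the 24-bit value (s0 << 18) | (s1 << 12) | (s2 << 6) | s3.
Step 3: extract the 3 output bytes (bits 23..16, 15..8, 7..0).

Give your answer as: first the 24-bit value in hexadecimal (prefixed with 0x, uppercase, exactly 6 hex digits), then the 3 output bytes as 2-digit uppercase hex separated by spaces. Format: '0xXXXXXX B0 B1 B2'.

Answer: 0x0E03D6 0E 03 D6

Derivation:
Sextets: D=3, g=32, P=15, W=22
24-bit: (3<<18) | (32<<12) | (15<<6) | 22
      = 0x0C0000 | 0x020000 | 0x0003C0 | 0x000016
      = 0x0E03D6
Bytes: (v>>16)&0xFF=0E, (v>>8)&0xFF=03, v&0xFF=D6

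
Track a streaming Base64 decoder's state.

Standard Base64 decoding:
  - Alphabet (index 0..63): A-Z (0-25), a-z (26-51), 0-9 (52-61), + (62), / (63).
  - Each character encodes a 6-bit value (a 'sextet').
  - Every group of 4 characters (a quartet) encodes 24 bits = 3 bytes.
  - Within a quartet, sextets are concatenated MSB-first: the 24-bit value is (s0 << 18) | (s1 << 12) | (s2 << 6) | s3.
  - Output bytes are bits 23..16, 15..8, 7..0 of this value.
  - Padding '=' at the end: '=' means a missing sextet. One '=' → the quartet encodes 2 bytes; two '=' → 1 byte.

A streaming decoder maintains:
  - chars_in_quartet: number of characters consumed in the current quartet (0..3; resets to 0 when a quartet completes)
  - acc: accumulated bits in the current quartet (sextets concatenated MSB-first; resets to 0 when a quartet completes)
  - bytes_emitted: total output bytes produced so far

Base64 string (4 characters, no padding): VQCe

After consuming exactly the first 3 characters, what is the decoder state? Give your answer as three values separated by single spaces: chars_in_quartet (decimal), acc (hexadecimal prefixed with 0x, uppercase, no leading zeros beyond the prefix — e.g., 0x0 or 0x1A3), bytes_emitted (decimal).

After char 0 ('V'=21): chars_in_quartet=1 acc=0x15 bytes_emitted=0
After char 1 ('Q'=16): chars_in_quartet=2 acc=0x550 bytes_emitted=0
After char 2 ('C'=2): chars_in_quartet=3 acc=0x15402 bytes_emitted=0

Answer: 3 0x15402 0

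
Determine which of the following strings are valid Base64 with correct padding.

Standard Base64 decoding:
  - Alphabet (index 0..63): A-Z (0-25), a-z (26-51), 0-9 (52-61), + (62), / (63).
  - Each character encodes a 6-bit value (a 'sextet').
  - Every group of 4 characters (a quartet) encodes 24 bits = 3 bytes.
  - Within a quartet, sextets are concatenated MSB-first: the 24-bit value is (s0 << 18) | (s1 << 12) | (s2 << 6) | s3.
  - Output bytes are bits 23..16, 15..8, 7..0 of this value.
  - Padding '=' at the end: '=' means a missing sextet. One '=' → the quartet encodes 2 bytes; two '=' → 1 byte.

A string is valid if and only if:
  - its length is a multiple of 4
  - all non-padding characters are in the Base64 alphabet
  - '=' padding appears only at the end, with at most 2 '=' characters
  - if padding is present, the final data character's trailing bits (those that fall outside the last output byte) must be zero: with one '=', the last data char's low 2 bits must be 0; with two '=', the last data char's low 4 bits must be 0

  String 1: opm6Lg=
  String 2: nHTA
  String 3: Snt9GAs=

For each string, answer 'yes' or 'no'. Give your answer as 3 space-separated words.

String 1: 'opm6Lg=' → invalid (len=7 not mult of 4)
String 2: 'nHTA' → valid
String 3: 'Snt9GAs=' → valid

Answer: no yes yes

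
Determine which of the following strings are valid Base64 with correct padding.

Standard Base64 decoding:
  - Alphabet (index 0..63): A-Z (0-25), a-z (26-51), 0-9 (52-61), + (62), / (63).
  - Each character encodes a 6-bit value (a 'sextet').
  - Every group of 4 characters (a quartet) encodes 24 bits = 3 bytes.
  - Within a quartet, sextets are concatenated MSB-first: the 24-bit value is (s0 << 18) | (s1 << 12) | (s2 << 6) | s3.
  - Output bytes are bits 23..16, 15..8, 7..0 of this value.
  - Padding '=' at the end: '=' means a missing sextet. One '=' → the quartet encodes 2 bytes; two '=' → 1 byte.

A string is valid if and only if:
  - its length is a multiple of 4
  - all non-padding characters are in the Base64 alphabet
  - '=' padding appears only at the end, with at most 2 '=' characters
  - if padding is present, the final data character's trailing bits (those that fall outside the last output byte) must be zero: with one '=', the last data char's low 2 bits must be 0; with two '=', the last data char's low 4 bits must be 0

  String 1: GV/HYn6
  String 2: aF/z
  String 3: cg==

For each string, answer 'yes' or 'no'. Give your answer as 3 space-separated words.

String 1: 'GV/HYn6' → invalid (len=7 not mult of 4)
String 2: 'aF/z' → valid
String 3: 'cg==' → valid

Answer: no yes yes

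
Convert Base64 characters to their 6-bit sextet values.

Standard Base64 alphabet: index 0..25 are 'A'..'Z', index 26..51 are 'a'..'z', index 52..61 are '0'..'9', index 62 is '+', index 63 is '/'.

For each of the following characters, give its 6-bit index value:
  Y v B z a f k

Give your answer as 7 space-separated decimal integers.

'Y': A..Z range, ord('Y') − ord('A') = 24
'v': a..z range, 26 + ord('v') − ord('a') = 47
'B': A..Z range, ord('B') − ord('A') = 1
'z': a..z range, 26 + ord('z') − ord('a') = 51
'a': a..z range, 26 + ord('a') − ord('a') = 26
'f': a..z range, 26 + ord('f') − ord('a') = 31
'k': a..z range, 26 + ord('k') − ord('a') = 36

Answer: 24 47 1 51 26 31 36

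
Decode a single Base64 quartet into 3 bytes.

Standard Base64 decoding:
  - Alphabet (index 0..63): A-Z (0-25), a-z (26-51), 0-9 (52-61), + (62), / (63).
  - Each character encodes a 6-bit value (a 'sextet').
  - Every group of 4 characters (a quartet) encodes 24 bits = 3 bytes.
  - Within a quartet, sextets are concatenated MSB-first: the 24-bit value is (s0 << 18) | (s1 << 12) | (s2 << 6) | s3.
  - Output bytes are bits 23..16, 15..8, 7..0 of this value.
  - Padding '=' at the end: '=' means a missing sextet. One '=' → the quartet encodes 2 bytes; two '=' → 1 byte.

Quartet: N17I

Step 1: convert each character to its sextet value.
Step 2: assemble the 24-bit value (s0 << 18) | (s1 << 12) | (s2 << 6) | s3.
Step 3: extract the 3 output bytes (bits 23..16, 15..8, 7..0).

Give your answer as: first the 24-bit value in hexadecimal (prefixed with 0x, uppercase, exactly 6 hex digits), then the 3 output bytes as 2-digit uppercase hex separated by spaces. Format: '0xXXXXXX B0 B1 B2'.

Sextets: N=13, 1=53, 7=59, I=8
24-bit: (13<<18) | (53<<12) | (59<<6) | 8
      = 0x340000 | 0x035000 | 0x000EC0 | 0x000008
      = 0x375EC8
Bytes: (v>>16)&0xFF=37, (v>>8)&0xFF=5E, v&0xFF=C8

Answer: 0x375EC8 37 5E C8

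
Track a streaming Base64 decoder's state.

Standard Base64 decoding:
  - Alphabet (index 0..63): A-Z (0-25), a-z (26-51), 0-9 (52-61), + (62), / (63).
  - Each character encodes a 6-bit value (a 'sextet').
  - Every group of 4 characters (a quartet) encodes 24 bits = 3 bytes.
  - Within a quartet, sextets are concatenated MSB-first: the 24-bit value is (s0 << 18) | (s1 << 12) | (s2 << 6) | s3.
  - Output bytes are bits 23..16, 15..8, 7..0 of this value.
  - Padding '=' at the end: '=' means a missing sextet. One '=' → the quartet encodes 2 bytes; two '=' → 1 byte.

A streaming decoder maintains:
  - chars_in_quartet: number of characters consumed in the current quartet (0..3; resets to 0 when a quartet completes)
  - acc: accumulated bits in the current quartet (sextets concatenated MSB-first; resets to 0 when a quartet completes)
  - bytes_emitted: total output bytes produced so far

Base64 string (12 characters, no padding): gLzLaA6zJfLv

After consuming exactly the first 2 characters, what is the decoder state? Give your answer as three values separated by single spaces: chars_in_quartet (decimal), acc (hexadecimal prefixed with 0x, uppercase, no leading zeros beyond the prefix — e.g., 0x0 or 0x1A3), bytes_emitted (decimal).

Answer: 2 0x80B 0

Derivation:
After char 0 ('g'=32): chars_in_quartet=1 acc=0x20 bytes_emitted=0
After char 1 ('L'=11): chars_in_quartet=2 acc=0x80B bytes_emitted=0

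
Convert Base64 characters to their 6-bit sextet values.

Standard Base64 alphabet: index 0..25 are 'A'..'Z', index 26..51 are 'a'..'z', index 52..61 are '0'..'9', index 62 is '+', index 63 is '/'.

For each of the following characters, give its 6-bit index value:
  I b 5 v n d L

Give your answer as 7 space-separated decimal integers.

'I': A..Z range, ord('I') − ord('A') = 8
'b': a..z range, 26 + ord('b') − ord('a') = 27
'5': 0..9 range, 52 + ord('5') − ord('0') = 57
'v': a..z range, 26 + ord('v') − ord('a') = 47
'n': a..z range, 26 + ord('n') − ord('a') = 39
'd': a..z range, 26 + ord('d') − ord('a') = 29
'L': A..Z range, ord('L') − ord('A') = 11

Answer: 8 27 57 47 39 29 11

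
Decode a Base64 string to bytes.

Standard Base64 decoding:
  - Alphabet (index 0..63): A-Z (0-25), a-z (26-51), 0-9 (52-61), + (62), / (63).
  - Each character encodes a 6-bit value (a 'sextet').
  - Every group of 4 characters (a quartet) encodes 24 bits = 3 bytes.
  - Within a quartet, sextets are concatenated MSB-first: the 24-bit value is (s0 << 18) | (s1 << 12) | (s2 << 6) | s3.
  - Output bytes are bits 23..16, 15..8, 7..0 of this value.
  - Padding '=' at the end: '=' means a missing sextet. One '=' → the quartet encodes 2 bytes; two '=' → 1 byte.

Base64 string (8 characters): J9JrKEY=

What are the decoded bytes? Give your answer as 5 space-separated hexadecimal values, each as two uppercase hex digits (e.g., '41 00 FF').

Answer: 27 D2 6B 28 46

Derivation:
After char 0 ('J'=9): chars_in_quartet=1 acc=0x9 bytes_emitted=0
After char 1 ('9'=61): chars_in_quartet=2 acc=0x27D bytes_emitted=0
After char 2 ('J'=9): chars_in_quartet=3 acc=0x9F49 bytes_emitted=0
After char 3 ('r'=43): chars_in_quartet=4 acc=0x27D26B -> emit 27 D2 6B, reset; bytes_emitted=3
After char 4 ('K'=10): chars_in_quartet=1 acc=0xA bytes_emitted=3
After char 5 ('E'=4): chars_in_quartet=2 acc=0x284 bytes_emitted=3
After char 6 ('Y'=24): chars_in_quartet=3 acc=0xA118 bytes_emitted=3
Padding '=': partial quartet acc=0xA118 -> emit 28 46; bytes_emitted=5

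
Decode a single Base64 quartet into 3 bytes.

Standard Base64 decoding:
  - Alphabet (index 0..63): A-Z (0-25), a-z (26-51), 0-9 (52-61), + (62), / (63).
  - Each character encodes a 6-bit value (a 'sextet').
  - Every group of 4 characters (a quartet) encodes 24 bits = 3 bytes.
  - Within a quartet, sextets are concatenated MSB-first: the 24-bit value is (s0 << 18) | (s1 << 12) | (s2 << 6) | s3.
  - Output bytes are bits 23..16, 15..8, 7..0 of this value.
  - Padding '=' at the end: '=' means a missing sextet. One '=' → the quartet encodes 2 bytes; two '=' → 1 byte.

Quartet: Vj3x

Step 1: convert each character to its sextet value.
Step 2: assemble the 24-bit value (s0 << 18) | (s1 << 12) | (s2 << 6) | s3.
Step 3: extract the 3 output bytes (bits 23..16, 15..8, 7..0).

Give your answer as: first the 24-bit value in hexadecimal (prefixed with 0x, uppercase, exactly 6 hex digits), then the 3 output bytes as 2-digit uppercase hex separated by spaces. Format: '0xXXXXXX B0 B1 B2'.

Answer: 0x563DF1 56 3D F1

Derivation:
Sextets: V=21, j=35, 3=55, x=49
24-bit: (21<<18) | (35<<12) | (55<<6) | 49
      = 0x540000 | 0x023000 | 0x000DC0 | 0x000031
      = 0x563DF1
Bytes: (v>>16)&0xFF=56, (v>>8)&0xFF=3D, v&0xFF=F1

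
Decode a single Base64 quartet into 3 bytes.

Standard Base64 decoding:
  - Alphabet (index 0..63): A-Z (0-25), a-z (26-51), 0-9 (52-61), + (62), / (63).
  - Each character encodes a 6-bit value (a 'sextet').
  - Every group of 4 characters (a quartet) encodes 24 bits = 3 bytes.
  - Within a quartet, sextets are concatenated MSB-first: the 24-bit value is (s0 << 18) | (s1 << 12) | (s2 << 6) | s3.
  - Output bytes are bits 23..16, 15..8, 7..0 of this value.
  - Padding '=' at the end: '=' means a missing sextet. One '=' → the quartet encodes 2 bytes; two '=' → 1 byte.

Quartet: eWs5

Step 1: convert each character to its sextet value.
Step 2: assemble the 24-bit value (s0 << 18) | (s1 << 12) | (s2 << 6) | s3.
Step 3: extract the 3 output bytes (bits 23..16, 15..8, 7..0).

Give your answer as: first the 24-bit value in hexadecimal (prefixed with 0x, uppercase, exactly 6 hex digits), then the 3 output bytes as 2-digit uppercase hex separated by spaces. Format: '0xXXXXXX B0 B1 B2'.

Sextets: e=30, W=22, s=44, 5=57
24-bit: (30<<18) | (22<<12) | (44<<6) | 57
      = 0x780000 | 0x016000 | 0x000B00 | 0x000039
      = 0x796B39
Bytes: (v>>16)&0xFF=79, (v>>8)&0xFF=6B, v&0xFF=39

Answer: 0x796B39 79 6B 39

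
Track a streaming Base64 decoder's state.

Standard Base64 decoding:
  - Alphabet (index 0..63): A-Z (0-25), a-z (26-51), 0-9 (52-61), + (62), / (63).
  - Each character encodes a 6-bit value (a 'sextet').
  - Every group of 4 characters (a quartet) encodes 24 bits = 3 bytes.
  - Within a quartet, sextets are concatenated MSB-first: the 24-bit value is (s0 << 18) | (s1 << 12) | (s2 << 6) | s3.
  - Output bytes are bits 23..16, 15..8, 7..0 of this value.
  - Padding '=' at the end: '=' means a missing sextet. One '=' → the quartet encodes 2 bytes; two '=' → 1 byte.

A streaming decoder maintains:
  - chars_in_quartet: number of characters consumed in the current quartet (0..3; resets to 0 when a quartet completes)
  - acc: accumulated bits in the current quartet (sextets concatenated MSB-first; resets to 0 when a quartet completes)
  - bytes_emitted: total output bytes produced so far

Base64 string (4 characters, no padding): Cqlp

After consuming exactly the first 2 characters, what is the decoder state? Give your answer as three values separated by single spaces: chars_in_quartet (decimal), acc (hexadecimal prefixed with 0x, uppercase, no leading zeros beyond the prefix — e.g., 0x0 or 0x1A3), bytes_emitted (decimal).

Answer: 2 0xAA 0

Derivation:
After char 0 ('C'=2): chars_in_quartet=1 acc=0x2 bytes_emitted=0
After char 1 ('q'=42): chars_in_quartet=2 acc=0xAA bytes_emitted=0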